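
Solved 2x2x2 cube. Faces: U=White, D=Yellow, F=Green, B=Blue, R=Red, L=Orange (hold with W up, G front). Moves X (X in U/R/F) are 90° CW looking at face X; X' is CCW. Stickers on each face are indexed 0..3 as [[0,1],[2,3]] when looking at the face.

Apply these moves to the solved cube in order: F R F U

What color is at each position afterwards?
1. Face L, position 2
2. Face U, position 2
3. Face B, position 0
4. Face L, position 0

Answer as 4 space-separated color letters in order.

After move 1 (F): F=GGGG U=WWOO R=WRWR D=RRYY L=OYOY
After move 2 (R): R=WWRR U=WGOG F=GRGY D=RBYB B=OBWB
After move 3 (F): F=GGYR U=WGYY R=OWGR D=RWYB L=OROB
After move 4 (U): U=YWYG F=OWYR R=OBGR B=ORWB L=GGOB
Query 1: L[2] = O
Query 2: U[2] = Y
Query 3: B[0] = O
Query 4: L[0] = G

Answer: O Y O G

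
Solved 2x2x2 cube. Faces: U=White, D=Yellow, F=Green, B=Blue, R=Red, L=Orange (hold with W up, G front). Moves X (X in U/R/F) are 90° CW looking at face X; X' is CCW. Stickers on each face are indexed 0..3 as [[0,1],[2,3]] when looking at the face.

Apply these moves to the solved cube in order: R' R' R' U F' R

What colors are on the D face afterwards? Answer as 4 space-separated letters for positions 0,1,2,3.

Answer: Y W Y O

Derivation:
After move 1 (R'): R=RRRR U=WBWB F=GWGW D=YGYG B=YBYB
After move 2 (R'): R=RRRR U=WYWY F=GBGB D=YWYW B=GBGB
After move 3 (R'): R=RRRR U=WGWG F=GYGY D=YBYB B=WBWB
After move 4 (U): U=WWGG F=RRGY R=WBRR B=OOWB L=GYOO
After move 5 (F'): F=RYRG U=WWWR R=BBYR D=YOYB L=GGOG
After move 6 (R): R=YBRB U=WYWG F=RORB D=YWYO B=ROWB
Query: D face = YWYO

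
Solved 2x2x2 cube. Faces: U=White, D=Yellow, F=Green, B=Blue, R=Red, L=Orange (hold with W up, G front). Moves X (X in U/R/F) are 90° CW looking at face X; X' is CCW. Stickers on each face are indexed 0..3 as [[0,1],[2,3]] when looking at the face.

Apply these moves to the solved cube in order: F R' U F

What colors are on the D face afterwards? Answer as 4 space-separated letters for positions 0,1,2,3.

After move 1 (F): F=GGGG U=WWOO R=WRWR D=RRYY L=OYOY
After move 2 (R'): R=RRWW U=WBOB F=GWGO D=RGYG B=YBRB
After move 3 (U): U=OWBB F=RRGO R=YBWW B=OYRB L=GWOY
After move 4 (F): F=GROR U=OWYW R=BBBW D=WYYG L=GROG
Query: D face = WYYG

Answer: W Y Y G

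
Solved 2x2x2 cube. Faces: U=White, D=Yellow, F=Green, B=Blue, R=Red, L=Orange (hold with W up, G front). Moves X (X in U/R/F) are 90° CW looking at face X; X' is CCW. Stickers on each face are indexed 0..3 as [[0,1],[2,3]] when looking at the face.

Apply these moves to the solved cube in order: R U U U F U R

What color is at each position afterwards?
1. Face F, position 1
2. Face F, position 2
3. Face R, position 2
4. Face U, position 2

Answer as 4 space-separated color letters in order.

After move 1 (R): R=RRRR U=WGWG F=GYGY D=YBYB B=WBWB
After move 2 (U): U=WWGG F=RRGY R=WBRR B=OOWB L=GYOO
After move 3 (U): U=GWGW F=WBGY R=OORR B=GYWB L=RROO
After move 4 (U): U=GGWW F=OOGY R=GYRR B=RRWB L=WBOO
After move 5 (F): F=GOYO U=GGOB R=WYWR D=RGYB L=WYOB
After move 6 (U): U=OGBG F=WYYO R=RRWR B=WYWB L=GOOB
After move 7 (R): R=WRRR U=OYBO F=WGYB D=RWYW B=GYGB
Query 1: F[1] = G
Query 2: F[2] = Y
Query 3: R[2] = R
Query 4: U[2] = B

Answer: G Y R B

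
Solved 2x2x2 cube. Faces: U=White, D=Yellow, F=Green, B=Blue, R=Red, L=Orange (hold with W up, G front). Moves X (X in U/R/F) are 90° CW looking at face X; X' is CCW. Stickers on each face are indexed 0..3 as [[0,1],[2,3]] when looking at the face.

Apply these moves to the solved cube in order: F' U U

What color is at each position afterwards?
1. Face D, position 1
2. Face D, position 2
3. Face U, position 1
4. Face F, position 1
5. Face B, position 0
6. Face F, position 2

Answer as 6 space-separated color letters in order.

Answer: O Y R B G G

Derivation:
After move 1 (F'): F=GGGG U=WWRR R=YRYR D=OOYY L=OWOW
After move 2 (U): U=RWRW F=YRGG R=BBYR B=OWBB L=GGOW
After move 3 (U): U=RRWW F=BBGG R=OWYR B=GGBB L=YROW
Query 1: D[1] = O
Query 2: D[2] = Y
Query 3: U[1] = R
Query 4: F[1] = B
Query 5: B[0] = G
Query 6: F[2] = G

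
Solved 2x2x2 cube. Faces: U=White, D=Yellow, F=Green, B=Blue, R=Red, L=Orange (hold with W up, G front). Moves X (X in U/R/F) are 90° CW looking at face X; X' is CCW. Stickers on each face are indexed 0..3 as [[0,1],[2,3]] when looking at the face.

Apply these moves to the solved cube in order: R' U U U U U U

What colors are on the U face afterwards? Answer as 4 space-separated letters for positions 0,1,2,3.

Answer: B W B W

Derivation:
After move 1 (R'): R=RRRR U=WBWB F=GWGW D=YGYG B=YBYB
After move 2 (U): U=WWBB F=RRGW R=YBRR B=OOYB L=GWOO
After move 3 (U): U=BWBW F=YBGW R=OORR B=GWYB L=RROO
After move 4 (U): U=BBWW F=OOGW R=GWRR B=RRYB L=YBOO
After move 5 (U): U=WBWB F=GWGW R=RRRR B=YBYB L=OOOO
After move 6 (U): U=WWBB F=RRGW R=YBRR B=OOYB L=GWOO
After move 7 (U): U=BWBW F=YBGW R=OORR B=GWYB L=RROO
Query: U face = BWBW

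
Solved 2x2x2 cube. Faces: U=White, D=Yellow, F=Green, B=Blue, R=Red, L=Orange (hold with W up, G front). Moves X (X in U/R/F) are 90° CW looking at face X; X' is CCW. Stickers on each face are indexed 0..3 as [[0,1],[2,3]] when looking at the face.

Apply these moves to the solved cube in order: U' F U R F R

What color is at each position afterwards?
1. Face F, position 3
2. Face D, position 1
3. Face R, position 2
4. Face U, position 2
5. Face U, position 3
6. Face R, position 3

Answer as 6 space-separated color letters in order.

After move 1 (U'): U=WWWW F=OOGG R=GGRR B=RRBB L=BBOO
After move 2 (F): F=GOGO U=WWOB R=WGWR D=RGYY L=BYOY
After move 3 (U): U=OWBW F=WGGO R=RRWR B=BYBB L=GOOY
After move 4 (R): R=WRRR U=OGBO F=WGGY D=RBYB B=WYWB
After move 5 (F): F=GWYG U=OGYO R=BROR D=RWYB L=GROB
After move 6 (R): R=OBRR U=OWYG F=GWYB D=RWYW B=OYGB
Query 1: F[3] = B
Query 2: D[1] = W
Query 3: R[2] = R
Query 4: U[2] = Y
Query 5: U[3] = G
Query 6: R[3] = R

Answer: B W R Y G R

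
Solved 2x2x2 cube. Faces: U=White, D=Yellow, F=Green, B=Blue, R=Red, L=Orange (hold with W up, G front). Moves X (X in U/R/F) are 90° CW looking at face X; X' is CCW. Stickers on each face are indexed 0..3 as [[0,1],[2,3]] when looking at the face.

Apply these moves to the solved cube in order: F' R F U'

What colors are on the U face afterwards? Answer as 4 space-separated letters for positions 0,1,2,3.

After move 1 (F'): F=GGGG U=WWRR R=YRYR D=OOYY L=OWOW
After move 2 (R): R=YYRR U=WGRG F=GOGY D=OBYB B=RBWB
After move 3 (F): F=GGYO U=WGWW R=RYGR D=RYYB L=OOOB
After move 4 (U'): U=GWWW F=OOYO R=GGGR B=RYWB L=RBOB
Query: U face = GWWW

Answer: G W W W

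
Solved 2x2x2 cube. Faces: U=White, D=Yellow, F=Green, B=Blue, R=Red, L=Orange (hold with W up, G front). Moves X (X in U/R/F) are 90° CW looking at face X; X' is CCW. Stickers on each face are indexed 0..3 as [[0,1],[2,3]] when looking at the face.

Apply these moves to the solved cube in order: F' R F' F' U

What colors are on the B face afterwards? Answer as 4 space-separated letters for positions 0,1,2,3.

After move 1 (F'): F=GGGG U=WWRR R=YRYR D=OOYY L=OWOW
After move 2 (R): R=YYRR U=WGRG F=GOGY D=OBYB B=RBWB
After move 3 (F'): F=OYGG U=WGYR R=BYOR D=WWYB L=OGOR
After move 4 (F'): F=YGOG U=WGBO R=WYWR D=GRYB L=OROY
After move 5 (U): U=BWOG F=WYOG R=RBWR B=ORWB L=YGOY
Query: B face = ORWB

Answer: O R W B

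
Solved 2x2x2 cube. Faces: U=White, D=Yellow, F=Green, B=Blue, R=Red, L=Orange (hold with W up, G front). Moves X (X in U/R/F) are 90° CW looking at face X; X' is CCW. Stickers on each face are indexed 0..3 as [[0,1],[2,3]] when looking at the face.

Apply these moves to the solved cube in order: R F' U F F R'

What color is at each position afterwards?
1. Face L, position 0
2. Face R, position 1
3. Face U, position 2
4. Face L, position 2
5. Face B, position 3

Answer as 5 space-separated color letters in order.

After move 1 (R): R=RRRR U=WGWG F=GYGY D=YBYB B=WBWB
After move 2 (F'): F=YYGG U=WGRR R=BRYR D=OOYB L=OGOW
After move 3 (U): U=RWRG F=BRGG R=WBYR B=OGWB L=YYOW
After move 4 (F): F=GBGR U=RWWY R=RBGR D=YWYB L=YOOO
After move 5 (F): F=GGRB U=RWOO R=WBYR D=GRYB L=YYOW
After move 6 (R'): R=BRWY U=RWOO F=GWRO D=GGYB B=BGRB
Query 1: L[0] = Y
Query 2: R[1] = R
Query 3: U[2] = O
Query 4: L[2] = O
Query 5: B[3] = B

Answer: Y R O O B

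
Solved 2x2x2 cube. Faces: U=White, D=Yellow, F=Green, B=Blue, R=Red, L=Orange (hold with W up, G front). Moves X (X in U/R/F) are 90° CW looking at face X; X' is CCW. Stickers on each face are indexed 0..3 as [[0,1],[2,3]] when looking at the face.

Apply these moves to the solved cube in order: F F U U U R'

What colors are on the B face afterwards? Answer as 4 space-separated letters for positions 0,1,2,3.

Answer: Y R W B

Derivation:
After move 1 (F): F=GGGG U=WWOO R=WRWR D=RRYY L=OYOY
After move 2 (F): F=GGGG U=WWYY R=OROR D=WWYY L=OROR
After move 3 (U): U=YWYW F=ORGG R=BBOR B=ORBB L=GGOR
After move 4 (U): U=YYWW F=BBGG R=OROR B=GGBB L=OROR
After move 5 (U): U=WYWY F=ORGG R=GGOR B=ORBB L=BBOR
After move 6 (R'): R=GRGO U=WBWO F=OYGY D=WRYG B=YRWB
Query: B face = YRWB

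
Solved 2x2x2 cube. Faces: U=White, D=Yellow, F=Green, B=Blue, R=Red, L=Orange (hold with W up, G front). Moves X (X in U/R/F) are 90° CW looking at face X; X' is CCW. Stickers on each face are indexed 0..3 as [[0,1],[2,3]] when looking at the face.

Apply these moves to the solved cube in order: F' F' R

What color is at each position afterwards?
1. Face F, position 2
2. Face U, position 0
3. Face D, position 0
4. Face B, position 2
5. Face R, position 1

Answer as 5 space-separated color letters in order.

Answer: G W W W O

Derivation:
After move 1 (F'): F=GGGG U=WWRR R=YRYR D=OOYY L=OWOW
After move 2 (F'): F=GGGG U=WWYY R=OROR D=WWYY L=OROR
After move 3 (R): R=OORR U=WGYG F=GWGY D=WBYB B=YBWB
Query 1: F[2] = G
Query 2: U[0] = W
Query 3: D[0] = W
Query 4: B[2] = W
Query 5: R[1] = O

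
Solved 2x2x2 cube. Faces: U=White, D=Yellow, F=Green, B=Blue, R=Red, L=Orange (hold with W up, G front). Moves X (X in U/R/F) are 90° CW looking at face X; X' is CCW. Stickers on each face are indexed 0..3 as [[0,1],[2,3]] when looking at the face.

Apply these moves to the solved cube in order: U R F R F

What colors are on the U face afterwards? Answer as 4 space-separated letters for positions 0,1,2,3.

Answer: W R B Y

Derivation:
After move 1 (U): U=WWWW F=RRGG R=BBRR B=OOBB L=GGOO
After move 2 (R): R=RBRB U=WRWG F=RYGY D=YBYO B=WOWB
After move 3 (F): F=GRYY U=WROG R=WBGB D=RRYO L=GYOB
After move 4 (R): R=GWBB U=WROY F=GRYO D=RWYW B=GORB
After move 5 (F): F=YGOR U=WRBY R=OWYB D=BGYW L=GROW
Query: U face = WRBY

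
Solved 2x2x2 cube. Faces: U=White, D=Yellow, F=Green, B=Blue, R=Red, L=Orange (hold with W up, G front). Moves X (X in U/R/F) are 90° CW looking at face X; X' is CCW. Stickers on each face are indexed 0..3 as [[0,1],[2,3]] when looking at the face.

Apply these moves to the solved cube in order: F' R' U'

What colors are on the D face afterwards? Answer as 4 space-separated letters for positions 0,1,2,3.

After move 1 (F'): F=GGGG U=WWRR R=YRYR D=OOYY L=OWOW
After move 2 (R'): R=RRYY U=WBRB F=GWGR D=OGYG B=YBOB
After move 3 (U'): U=BBWR F=OWGR R=GWYY B=RROB L=YBOW
Query: D face = OGYG

Answer: O G Y G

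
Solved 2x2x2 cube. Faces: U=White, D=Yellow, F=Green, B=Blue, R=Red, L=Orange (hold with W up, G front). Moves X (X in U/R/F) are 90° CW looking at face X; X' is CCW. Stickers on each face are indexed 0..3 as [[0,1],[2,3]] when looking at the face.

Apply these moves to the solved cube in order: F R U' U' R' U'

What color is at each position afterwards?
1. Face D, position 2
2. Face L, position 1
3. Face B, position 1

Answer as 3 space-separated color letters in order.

Answer: Y R R

Derivation:
After move 1 (F): F=GGGG U=WWOO R=WRWR D=RRYY L=OYOY
After move 2 (R): R=WWRR U=WGOG F=GRGY D=RBYB B=OBWB
After move 3 (U'): U=GGWO F=OYGY R=GRRR B=WWWB L=OBOY
After move 4 (U'): U=GOGW F=OBGY R=OYRR B=GRWB L=WWOY
After move 5 (R'): R=YROR U=GWGG F=OOGW D=RBYY B=BRBB
After move 6 (U'): U=WGGG F=WWGW R=OOOR B=YRBB L=BROY
Query 1: D[2] = Y
Query 2: L[1] = R
Query 3: B[1] = R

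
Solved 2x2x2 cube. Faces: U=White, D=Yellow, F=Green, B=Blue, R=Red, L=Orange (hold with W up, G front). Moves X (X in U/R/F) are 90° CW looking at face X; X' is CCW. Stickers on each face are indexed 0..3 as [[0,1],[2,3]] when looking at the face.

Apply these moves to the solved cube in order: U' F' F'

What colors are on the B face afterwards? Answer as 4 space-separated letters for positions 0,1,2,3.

Answer: R R B B

Derivation:
After move 1 (U'): U=WWWW F=OOGG R=GGRR B=RRBB L=BBOO
After move 2 (F'): F=OGOG U=WWGR R=YGYR D=BOYY L=BWOW
After move 3 (F'): F=GGOO U=WWYY R=OGBR D=WWYY L=BROG
Query: B face = RRBB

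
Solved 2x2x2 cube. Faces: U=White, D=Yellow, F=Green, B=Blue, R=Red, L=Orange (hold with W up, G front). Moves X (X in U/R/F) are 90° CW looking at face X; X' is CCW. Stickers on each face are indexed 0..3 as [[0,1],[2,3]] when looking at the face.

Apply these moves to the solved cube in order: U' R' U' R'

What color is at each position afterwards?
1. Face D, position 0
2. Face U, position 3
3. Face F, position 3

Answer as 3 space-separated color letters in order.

After move 1 (U'): U=WWWW F=OOGG R=GGRR B=RRBB L=BBOO
After move 2 (R'): R=GRGR U=WBWR F=OWGW D=YOYG B=YRYB
After move 3 (U'): U=BRWW F=BBGW R=OWGR B=GRYB L=YROO
After move 4 (R'): R=WROG U=BYWG F=BRGW D=YBYW B=GROB
Query 1: D[0] = Y
Query 2: U[3] = G
Query 3: F[3] = W

Answer: Y G W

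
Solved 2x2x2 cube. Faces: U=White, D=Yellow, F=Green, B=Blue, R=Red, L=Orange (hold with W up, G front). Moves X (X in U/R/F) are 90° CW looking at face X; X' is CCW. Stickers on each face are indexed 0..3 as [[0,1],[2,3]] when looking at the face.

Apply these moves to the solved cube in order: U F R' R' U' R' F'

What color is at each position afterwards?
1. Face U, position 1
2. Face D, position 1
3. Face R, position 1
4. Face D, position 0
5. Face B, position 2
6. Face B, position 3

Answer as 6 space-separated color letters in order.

After move 1 (U): U=WWWW F=RRGG R=BBRR B=OOBB L=GGOO
After move 2 (F): F=GRGR U=WWOG R=WBWR D=RBYY L=GYOY
After move 3 (R'): R=BRWW U=WBOO F=GWGG D=RRYR B=YOBB
After move 4 (R'): R=RWBW U=WBOY F=GBGO D=RWYG B=RORB
After move 5 (U'): U=BYWO F=GYGO R=GBBW B=RWRB L=ROOY
After move 6 (R'): R=BWGB U=BRWR F=GYGO D=RYYO B=GWWB
After move 7 (F'): F=YOGG U=BRBG R=YWRB D=OYYO L=RROW
Query 1: U[1] = R
Query 2: D[1] = Y
Query 3: R[1] = W
Query 4: D[0] = O
Query 5: B[2] = W
Query 6: B[3] = B

Answer: R Y W O W B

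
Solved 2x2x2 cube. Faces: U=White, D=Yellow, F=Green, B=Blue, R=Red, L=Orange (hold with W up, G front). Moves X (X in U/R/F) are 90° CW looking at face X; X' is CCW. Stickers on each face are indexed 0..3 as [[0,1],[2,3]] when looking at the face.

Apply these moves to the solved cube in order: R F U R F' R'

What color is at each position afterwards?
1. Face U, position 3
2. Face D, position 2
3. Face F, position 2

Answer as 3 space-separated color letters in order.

After move 1 (R): R=RRRR U=WGWG F=GYGY D=YBYB B=WBWB
After move 2 (F): F=GGYY U=WGOO R=WRGR D=RRYB L=OYOB
After move 3 (U): U=OWOG F=WRYY R=WBGR B=OYWB L=GGOB
After move 4 (R): R=GWRB U=OROY F=WRYB D=RWYO B=GYWB
After move 5 (F'): F=RBWY U=ORGR R=WWRB D=GBYO L=GYOO
After move 6 (R'): R=WBWR U=OWGG F=RRWR D=GBYY B=OYBB
Query 1: U[3] = G
Query 2: D[2] = Y
Query 3: F[2] = W

Answer: G Y W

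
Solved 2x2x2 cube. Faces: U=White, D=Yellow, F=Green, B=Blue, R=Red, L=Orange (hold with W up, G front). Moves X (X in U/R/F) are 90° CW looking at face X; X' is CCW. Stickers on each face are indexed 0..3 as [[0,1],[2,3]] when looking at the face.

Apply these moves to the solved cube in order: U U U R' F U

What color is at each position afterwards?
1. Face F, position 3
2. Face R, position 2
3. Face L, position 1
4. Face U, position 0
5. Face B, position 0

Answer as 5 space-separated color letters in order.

Answer: W R O O B

Derivation:
After move 1 (U): U=WWWW F=RRGG R=BBRR B=OOBB L=GGOO
After move 2 (U): U=WWWW F=BBGG R=OORR B=GGBB L=RROO
After move 3 (U): U=WWWW F=OOGG R=GGRR B=RRBB L=BBOO
After move 4 (R'): R=GRGR U=WBWR F=OWGW D=YOYG B=YRYB
After move 5 (F): F=GOWW U=WBOB R=WRRR D=GGYG L=BYOO
After move 6 (U): U=OWBB F=WRWW R=YRRR B=BYYB L=GOOO
Query 1: F[3] = W
Query 2: R[2] = R
Query 3: L[1] = O
Query 4: U[0] = O
Query 5: B[0] = B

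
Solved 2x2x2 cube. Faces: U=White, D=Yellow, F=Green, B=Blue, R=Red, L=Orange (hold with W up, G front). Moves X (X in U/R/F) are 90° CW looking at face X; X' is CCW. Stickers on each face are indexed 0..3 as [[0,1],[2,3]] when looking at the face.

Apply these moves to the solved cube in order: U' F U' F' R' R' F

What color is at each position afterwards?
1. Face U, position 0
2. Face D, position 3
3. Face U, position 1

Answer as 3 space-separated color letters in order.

After move 1 (U'): U=WWWW F=OOGG R=GGRR B=RRBB L=BBOO
After move 2 (F): F=GOGO U=WWOB R=WGWR D=RGYY L=BYOY
After move 3 (U'): U=WBWO F=BYGO R=GOWR B=WGBB L=RROY
After move 4 (F'): F=YOBG U=WBGW R=GORR D=RYYY L=ROOW
After move 5 (R'): R=ORGR U=WBGW F=YBBW D=ROYG B=YGYB
After move 6 (R'): R=RROG U=WYGY F=YBBW D=RBYW B=GGOB
After move 7 (F): F=BYWB U=WYWO R=GRYG D=ORYW L=RROB
Query 1: U[0] = W
Query 2: D[3] = W
Query 3: U[1] = Y

Answer: W W Y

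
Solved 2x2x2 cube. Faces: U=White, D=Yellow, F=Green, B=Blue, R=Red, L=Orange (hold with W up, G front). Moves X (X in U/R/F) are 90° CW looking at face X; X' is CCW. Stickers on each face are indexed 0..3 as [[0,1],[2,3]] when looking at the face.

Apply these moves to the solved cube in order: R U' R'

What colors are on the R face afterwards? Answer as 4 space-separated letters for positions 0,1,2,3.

Answer: Y R G R

Derivation:
After move 1 (R): R=RRRR U=WGWG F=GYGY D=YBYB B=WBWB
After move 2 (U'): U=GGWW F=OOGY R=GYRR B=RRWB L=WBOO
After move 3 (R'): R=YRGR U=GWWR F=OGGW D=YOYY B=BRBB
Query: R face = YRGR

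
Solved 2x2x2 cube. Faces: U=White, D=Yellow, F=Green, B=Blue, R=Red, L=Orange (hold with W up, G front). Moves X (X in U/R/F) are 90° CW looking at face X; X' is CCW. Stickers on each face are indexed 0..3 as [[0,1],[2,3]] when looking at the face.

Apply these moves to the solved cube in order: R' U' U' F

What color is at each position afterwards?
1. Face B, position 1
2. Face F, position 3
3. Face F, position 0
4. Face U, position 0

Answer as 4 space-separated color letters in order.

After move 1 (R'): R=RRRR U=WBWB F=GWGW D=YGYG B=YBYB
After move 2 (U'): U=BBWW F=OOGW R=GWRR B=RRYB L=YBOO
After move 3 (U'): U=BWBW F=YBGW R=OORR B=GWYB L=RROO
After move 4 (F): F=GYWB U=BWOR R=BOWR D=ROYG L=RYOG
Query 1: B[1] = W
Query 2: F[3] = B
Query 3: F[0] = G
Query 4: U[0] = B

Answer: W B G B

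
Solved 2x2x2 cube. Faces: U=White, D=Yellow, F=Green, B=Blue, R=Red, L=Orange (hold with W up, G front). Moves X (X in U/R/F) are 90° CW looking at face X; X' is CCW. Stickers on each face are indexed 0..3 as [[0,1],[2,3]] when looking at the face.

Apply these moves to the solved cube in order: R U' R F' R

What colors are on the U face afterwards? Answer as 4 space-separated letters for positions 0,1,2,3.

After move 1 (R): R=RRRR U=WGWG F=GYGY D=YBYB B=WBWB
After move 2 (U'): U=GGWW F=OOGY R=GYRR B=RRWB L=WBOO
After move 3 (R): R=RGRY U=GOWY F=OBGB D=YWYR B=WRGB
After move 4 (F'): F=BBOG U=GORR R=WGYY D=BOYR L=WYOW
After move 5 (R): R=YWYG U=GBRG F=BOOR D=BGYW B=RROB
Query: U face = GBRG

Answer: G B R G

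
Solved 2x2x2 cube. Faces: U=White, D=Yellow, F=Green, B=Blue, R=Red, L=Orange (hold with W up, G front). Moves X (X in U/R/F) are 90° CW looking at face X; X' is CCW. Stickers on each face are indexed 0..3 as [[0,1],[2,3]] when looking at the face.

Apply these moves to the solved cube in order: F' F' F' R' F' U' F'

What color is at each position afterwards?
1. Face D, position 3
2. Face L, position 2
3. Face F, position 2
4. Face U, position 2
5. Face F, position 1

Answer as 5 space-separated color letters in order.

Answer: G O O W G

Derivation:
After move 1 (F'): F=GGGG U=WWRR R=YRYR D=OOYY L=OWOW
After move 2 (F'): F=GGGG U=WWYY R=OROR D=WWYY L=OROR
After move 3 (F'): F=GGGG U=WWOO R=WRWR D=RRYY L=OYOY
After move 4 (R'): R=RRWW U=WBOB F=GWGO D=RGYG B=YBRB
After move 5 (F'): F=WOGG U=WBRW R=GRRW D=YYYG L=OBOO
After move 6 (U'): U=BWWR F=OBGG R=WORW B=GRRB L=YBOO
After move 7 (F'): F=BGOG U=BWWR R=YOYW D=BOYG L=YROW
Query 1: D[3] = G
Query 2: L[2] = O
Query 3: F[2] = O
Query 4: U[2] = W
Query 5: F[1] = G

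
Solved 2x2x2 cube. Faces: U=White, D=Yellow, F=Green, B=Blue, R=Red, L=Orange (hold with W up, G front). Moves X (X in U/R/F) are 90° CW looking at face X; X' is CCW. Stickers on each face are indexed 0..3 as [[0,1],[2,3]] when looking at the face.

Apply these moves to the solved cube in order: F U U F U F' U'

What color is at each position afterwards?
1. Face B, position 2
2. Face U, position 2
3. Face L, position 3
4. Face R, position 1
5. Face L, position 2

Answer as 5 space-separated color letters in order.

After move 1 (F): F=GGGG U=WWOO R=WRWR D=RRYY L=OYOY
After move 2 (U): U=OWOW F=WRGG R=BBWR B=OYBB L=GGOY
After move 3 (U): U=OOWW F=BBGG R=OYWR B=GGBB L=WROY
After move 4 (F): F=GBGB U=OOYR R=WYWR D=WOYY L=WROR
After move 5 (U): U=YORO F=WYGB R=GGWR B=WRBB L=GBOR
After move 6 (F'): F=YBWG U=YOGW R=OGWR D=BRYY L=GOOR
After move 7 (U'): U=OWYG F=GOWG R=YBWR B=OGBB L=WROR
Query 1: B[2] = B
Query 2: U[2] = Y
Query 3: L[3] = R
Query 4: R[1] = B
Query 5: L[2] = O

Answer: B Y R B O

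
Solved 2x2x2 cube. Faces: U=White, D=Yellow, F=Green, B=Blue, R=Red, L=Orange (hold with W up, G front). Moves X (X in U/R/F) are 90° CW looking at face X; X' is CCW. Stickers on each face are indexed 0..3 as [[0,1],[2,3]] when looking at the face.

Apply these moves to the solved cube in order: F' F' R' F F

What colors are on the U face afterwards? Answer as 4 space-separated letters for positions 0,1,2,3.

Answer: W B G W

Derivation:
After move 1 (F'): F=GGGG U=WWRR R=YRYR D=OOYY L=OWOW
After move 2 (F'): F=GGGG U=WWYY R=OROR D=WWYY L=OROR
After move 3 (R'): R=RROO U=WBYB F=GWGY D=WGYG B=YBWB
After move 4 (F): F=GGYW U=WBRR R=YRBO D=ORYG L=OWOG
After move 5 (F): F=YGWG U=WBGW R=RRRO D=BYYG L=OOOR
Query: U face = WBGW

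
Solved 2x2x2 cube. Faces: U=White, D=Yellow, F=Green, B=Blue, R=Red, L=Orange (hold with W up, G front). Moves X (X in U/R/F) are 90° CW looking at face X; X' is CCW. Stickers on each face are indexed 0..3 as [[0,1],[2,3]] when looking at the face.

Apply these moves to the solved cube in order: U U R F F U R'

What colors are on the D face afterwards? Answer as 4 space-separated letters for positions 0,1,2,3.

Answer: G O Y B

Derivation:
After move 1 (U): U=WWWW F=RRGG R=BBRR B=OOBB L=GGOO
After move 2 (U): U=WWWW F=BBGG R=OORR B=GGBB L=RROO
After move 3 (R): R=RORO U=WBWG F=BYGY D=YBYG B=WGWB
After move 4 (F): F=GBYY U=WBOR R=WOGO D=RRYG L=RYOB
After move 5 (F): F=YGYB U=WBBY R=OORO D=GWYG L=RROR
After move 6 (U): U=BWYB F=OOYB R=WGRO B=RRWB L=YGOR
After move 7 (R'): R=GOWR U=BWYR F=OWYB D=GOYB B=GRWB
Query: D face = GOYB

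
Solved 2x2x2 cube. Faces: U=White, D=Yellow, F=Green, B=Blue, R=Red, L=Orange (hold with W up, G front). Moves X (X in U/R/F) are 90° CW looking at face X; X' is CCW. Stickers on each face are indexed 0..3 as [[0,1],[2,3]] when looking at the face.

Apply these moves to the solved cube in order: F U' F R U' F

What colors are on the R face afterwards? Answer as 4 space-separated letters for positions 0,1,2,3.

Answer: W G Y G

Derivation:
After move 1 (F): F=GGGG U=WWOO R=WRWR D=RRYY L=OYOY
After move 2 (U'): U=WOWO F=OYGG R=GGWR B=WRBB L=BBOY
After move 3 (F): F=GOGY U=WOYB R=WGOR D=WGYY L=BROR
After move 4 (R): R=OWRG U=WOYY F=GGGY D=WBYW B=BROB
After move 5 (U'): U=OYWY F=BRGY R=GGRG B=OWOB L=BROR
After move 6 (F): F=GBYR U=OYRR R=WGYG D=RGYW L=BWOB
Query: R face = WGYG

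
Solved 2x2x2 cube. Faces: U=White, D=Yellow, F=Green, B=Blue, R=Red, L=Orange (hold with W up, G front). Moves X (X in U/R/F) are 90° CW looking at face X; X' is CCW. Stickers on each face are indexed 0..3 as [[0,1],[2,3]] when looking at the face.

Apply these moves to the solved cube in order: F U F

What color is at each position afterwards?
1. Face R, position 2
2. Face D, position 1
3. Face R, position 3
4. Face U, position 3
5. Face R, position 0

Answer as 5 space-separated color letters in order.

Answer: W B R G O

Derivation:
After move 1 (F): F=GGGG U=WWOO R=WRWR D=RRYY L=OYOY
After move 2 (U): U=OWOW F=WRGG R=BBWR B=OYBB L=GGOY
After move 3 (F): F=GWGR U=OWYG R=OBWR D=WBYY L=GROR
Query 1: R[2] = W
Query 2: D[1] = B
Query 3: R[3] = R
Query 4: U[3] = G
Query 5: R[0] = O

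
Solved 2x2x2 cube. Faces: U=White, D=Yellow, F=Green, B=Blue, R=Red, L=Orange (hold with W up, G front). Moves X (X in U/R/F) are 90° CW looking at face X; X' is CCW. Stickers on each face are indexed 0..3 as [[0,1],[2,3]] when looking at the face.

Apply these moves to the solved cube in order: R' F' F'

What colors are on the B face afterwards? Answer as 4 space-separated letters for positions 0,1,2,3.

Answer: Y B Y B

Derivation:
After move 1 (R'): R=RRRR U=WBWB F=GWGW D=YGYG B=YBYB
After move 2 (F'): F=WWGG U=WBRR R=GRYR D=OOYG L=OBOW
After move 3 (F'): F=WGWG U=WBGY R=OROR D=BWYG L=OROR
Query: B face = YBYB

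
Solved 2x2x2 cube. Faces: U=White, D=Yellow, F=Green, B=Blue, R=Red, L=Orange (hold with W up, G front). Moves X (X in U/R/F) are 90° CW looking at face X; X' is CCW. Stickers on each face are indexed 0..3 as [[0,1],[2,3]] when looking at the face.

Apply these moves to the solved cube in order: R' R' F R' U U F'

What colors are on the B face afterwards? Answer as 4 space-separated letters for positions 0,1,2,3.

Answer: G Y R B

Derivation:
After move 1 (R'): R=RRRR U=WBWB F=GWGW D=YGYG B=YBYB
After move 2 (R'): R=RRRR U=WYWY F=GBGB D=YWYW B=GBGB
After move 3 (F): F=GGBB U=WYOO R=WRYR D=RRYW L=OYOW
After move 4 (R'): R=RRWY U=WGOG F=GYBO D=RGYB B=WBRB
After move 5 (U): U=OWGG F=RRBO R=WBWY B=OYRB L=GYOW
After move 6 (U): U=GOGW F=WBBO R=OYWY B=GYRB L=RROW
After move 7 (F'): F=BOWB U=GOOW R=GYRY D=RWYB L=RWOG
Query: B face = GYRB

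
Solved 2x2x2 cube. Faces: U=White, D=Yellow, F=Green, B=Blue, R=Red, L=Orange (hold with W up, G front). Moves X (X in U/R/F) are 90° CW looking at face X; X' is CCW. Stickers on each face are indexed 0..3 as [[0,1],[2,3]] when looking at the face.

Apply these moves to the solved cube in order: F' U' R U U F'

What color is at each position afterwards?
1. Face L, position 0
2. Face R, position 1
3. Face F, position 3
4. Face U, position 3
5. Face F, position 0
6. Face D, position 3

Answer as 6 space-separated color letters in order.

Answer: Y B G R R Y

Derivation:
After move 1 (F'): F=GGGG U=WWRR R=YRYR D=OOYY L=OWOW
After move 2 (U'): U=WRWR F=OWGG R=GGYR B=YRBB L=BBOW
After move 3 (R): R=YGRG U=WWWG F=OOGY D=OBYY B=RRRB
After move 4 (U): U=WWGW F=YGGY R=RRRG B=BBRB L=OOOW
After move 5 (U): U=GWWW F=RRGY R=BBRG B=OORB L=YGOW
After move 6 (F'): F=RYRG U=GWBR R=BBOG D=GWYY L=YWOW
Query 1: L[0] = Y
Query 2: R[1] = B
Query 3: F[3] = G
Query 4: U[3] = R
Query 5: F[0] = R
Query 6: D[3] = Y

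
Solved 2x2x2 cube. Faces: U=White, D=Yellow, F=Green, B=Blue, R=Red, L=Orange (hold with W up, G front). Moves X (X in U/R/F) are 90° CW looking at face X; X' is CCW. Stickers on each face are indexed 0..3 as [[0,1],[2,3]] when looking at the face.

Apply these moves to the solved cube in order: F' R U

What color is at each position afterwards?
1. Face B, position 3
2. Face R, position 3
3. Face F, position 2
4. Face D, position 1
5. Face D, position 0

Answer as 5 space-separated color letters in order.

Answer: B R G B O

Derivation:
After move 1 (F'): F=GGGG U=WWRR R=YRYR D=OOYY L=OWOW
After move 2 (R): R=YYRR U=WGRG F=GOGY D=OBYB B=RBWB
After move 3 (U): U=RWGG F=YYGY R=RBRR B=OWWB L=GOOW
Query 1: B[3] = B
Query 2: R[3] = R
Query 3: F[2] = G
Query 4: D[1] = B
Query 5: D[0] = O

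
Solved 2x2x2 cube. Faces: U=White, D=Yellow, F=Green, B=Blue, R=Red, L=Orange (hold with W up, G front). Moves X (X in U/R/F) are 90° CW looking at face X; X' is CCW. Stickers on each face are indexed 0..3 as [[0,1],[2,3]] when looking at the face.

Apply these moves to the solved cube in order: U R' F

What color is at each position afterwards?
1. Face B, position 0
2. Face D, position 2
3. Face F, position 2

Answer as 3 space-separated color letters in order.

Answer: Y Y W

Derivation:
After move 1 (U): U=WWWW F=RRGG R=BBRR B=OOBB L=GGOO
After move 2 (R'): R=BRBR U=WBWO F=RWGW D=YRYG B=YOYB
After move 3 (F): F=GRWW U=WBOG R=WROR D=BBYG L=GYOR
Query 1: B[0] = Y
Query 2: D[2] = Y
Query 3: F[2] = W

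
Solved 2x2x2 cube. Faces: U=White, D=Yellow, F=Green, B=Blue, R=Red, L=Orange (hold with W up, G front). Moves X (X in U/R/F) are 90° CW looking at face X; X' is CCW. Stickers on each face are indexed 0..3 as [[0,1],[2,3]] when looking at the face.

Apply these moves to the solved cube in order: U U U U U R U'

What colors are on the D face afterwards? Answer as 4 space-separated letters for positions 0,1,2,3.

Answer: Y B Y O

Derivation:
After move 1 (U): U=WWWW F=RRGG R=BBRR B=OOBB L=GGOO
After move 2 (U): U=WWWW F=BBGG R=OORR B=GGBB L=RROO
After move 3 (U): U=WWWW F=OOGG R=GGRR B=RRBB L=BBOO
After move 4 (U): U=WWWW F=GGGG R=RRRR B=BBBB L=OOOO
After move 5 (U): U=WWWW F=RRGG R=BBRR B=OOBB L=GGOO
After move 6 (R): R=RBRB U=WRWG F=RYGY D=YBYO B=WOWB
After move 7 (U'): U=RGWW F=GGGY R=RYRB B=RBWB L=WOOO
Query: D face = YBYO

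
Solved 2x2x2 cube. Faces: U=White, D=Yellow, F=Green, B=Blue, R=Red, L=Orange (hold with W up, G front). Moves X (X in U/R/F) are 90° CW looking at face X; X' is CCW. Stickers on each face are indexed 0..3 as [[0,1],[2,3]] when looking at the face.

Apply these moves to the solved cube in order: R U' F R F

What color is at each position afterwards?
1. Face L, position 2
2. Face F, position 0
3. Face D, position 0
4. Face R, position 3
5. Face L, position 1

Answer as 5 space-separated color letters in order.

After move 1 (R): R=RRRR U=WGWG F=GYGY D=YBYB B=WBWB
After move 2 (U'): U=GGWW F=OOGY R=GYRR B=RRWB L=WBOO
After move 3 (F): F=GOYO U=GGOB R=WYWR D=RGYB L=WYOB
After move 4 (R): R=WWRY U=GOOO F=GGYB D=RWYR B=BRGB
After move 5 (F): F=YGBG U=GOBY R=OWOY D=RWYR L=WROW
Query 1: L[2] = O
Query 2: F[0] = Y
Query 3: D[0] = R
Query 4: R[3] = Y
Query 5: L[1] = R

Answer: O Y R Y R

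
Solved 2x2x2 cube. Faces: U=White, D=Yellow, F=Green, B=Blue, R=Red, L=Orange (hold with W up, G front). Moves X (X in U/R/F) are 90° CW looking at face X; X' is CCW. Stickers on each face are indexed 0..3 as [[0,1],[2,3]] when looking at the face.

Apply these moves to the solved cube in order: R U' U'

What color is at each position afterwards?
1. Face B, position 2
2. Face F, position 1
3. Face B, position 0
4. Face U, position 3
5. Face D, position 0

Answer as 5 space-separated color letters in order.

Answer: W B G W Y

Derivation:
After move 1 (R): R=RRRR U=WGWG F=GYGY D=YBYB B=WBWB
After move 2 (U'): U=GGWW F=OOGY R=GYRR B=RRWB L=WBOO
After move 3 (U'): U=GWGW F=WBGY R=OORR B=GYWB L=RROO
Query 1: B[2] = W
Query 2: F[1] = B
Query 3: B[0] = G
Query 4: U[3] = W
Query 5: D[0] = Y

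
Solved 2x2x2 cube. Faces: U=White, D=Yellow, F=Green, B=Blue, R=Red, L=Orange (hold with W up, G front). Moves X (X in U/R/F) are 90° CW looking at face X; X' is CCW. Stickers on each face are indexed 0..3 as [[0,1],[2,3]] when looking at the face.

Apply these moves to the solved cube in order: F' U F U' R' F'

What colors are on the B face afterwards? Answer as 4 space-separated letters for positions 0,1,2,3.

After move 1 (F'): F=GGGG U=WWRR R=YRYR D=OOYY L=OWOW
After move 2 (U): U=RWRW F=YRGG R=BBYR B=OWBB L=GGOW
After move 3 (F): F=GYGR U=RWWG R=RBWR D=YBYY L=GOOO
After move 4 (U'): U=WGRW F=GOGR R=GYWR B=RBBB L=OWOO
After move 5 (R'): R=YRGW U=WBRR F=GGGW D=YOYR B=YBBB
After move 6 (F'): F=GWGG U=WBYG R=ORYW D=WOYR L=OROR
Query: B face = YBBB

Answer: Y B B B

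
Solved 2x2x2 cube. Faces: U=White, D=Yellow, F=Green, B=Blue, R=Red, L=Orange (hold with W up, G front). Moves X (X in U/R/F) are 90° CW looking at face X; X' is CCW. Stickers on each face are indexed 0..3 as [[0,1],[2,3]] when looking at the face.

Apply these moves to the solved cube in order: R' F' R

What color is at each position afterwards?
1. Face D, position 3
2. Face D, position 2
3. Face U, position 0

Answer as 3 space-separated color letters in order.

Answer: Y Y W

Derivation:
After move 1 (R'): R=RRRR U=WBWB F=GWGW D=YGYG B=YBYB
After move 2 (F'): F=WWGG U=WBRR R=GRYR D=OOYG L=OBOW
After move 3 (R): R=YGRR U=WWRG F=WOGG D=OYYY B=RBBB
Query 1: D[3] = Y
Query 2: D[2] = Y
Query 3: U[0] = W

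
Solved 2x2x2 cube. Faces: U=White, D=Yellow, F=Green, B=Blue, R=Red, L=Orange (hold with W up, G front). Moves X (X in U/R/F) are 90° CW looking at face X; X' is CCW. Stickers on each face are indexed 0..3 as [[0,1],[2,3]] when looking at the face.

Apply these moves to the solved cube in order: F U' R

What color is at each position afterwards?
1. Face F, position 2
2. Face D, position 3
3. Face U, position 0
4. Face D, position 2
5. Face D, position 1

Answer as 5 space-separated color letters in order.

Answer: G W W Y B

Derivation:
After move 1 (F): F=GGGG U=WWOO R=WRWR D=RRYY L=OYOY
After move 2 (U'): U=WOWO F=OYGG R=GGWR B=WRBB L=BBOY
After move 3 (R): R=WGRG U=WYWG F=ORGY D=RBYW B=OROB
Query 1: F[2] = G
Query 2: D[3] = W
Query 3: U[0] = W
Query 4: D[2] = Y
Query 5: D[1] = B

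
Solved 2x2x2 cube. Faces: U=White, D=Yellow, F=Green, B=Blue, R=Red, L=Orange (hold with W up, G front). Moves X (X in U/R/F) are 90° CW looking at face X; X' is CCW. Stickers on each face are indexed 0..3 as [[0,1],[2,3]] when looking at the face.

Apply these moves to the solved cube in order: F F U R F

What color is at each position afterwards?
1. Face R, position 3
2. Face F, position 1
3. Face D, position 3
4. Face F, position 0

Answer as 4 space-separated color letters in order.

After move 1 (F): F=GGGG U=WWOO R=WRWR D=RRYY L=OYOY
After move 2 (F): F=GGGG U=WWYY R=OROR D=WWYY L=OROR
After move 3 (U): U=YWYW F=ORGG R=BBOR B=ORBB L=GGOR
After move 4 (R): R=OBRB U=YRYG F=OWGY D=WBYO B=WRWB
After move 5 (F): F=GOYW U=YRRG R=YBGB D=ROYO L=GWOB
Query 1: R[3] = B
Query 2: F[1] = O
Query 3: D[3] = O
Query 4: F[0] = G

Answer: B O O G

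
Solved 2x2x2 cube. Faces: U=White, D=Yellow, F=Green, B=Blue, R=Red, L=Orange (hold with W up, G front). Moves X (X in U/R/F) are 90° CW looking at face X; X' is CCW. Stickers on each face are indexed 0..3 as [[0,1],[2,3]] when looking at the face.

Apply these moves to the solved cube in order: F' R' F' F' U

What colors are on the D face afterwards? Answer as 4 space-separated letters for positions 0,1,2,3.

After move 1 (F'): F=GGGG U=WWRR R=YRYR D=OOYY L=OWOW
After move 2 (R'): R=RRYY U=WBRB F=GWGR D=OGYG B=YBOB
After move 3 (F'): F=WRGG U=WBRY R=GROY D=WWYG L=OBOR
After move 4 (F'): F=RGWG U=WBGO R=WRWY D=BRYG L=OYOR
After move 5 (U): U=GWOB F=WRWG R=YBWY B=OYOB L=RGOR
Query: D face = BRYG

Answer: B R Y G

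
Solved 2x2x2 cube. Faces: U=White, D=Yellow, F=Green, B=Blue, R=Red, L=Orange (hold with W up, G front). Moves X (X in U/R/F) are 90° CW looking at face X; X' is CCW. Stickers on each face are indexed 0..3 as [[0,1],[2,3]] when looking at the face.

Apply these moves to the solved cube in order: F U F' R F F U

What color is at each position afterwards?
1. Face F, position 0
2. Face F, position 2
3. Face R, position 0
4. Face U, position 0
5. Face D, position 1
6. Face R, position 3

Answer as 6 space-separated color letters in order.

After move 1 (F): F=GGGG U=WWOO R=WRWR D=RRYY L=OYOY
After move 2 (U): U=OWOW F=WRGG R=BBWR B=OYBB L=GGOY
After move 3 (F'): F=RGWG U=OWBW R=RBRR D=GYYY L=GWOO
After move 4 (R): R=RRRB U=OGBG F=RYWY D=GBYO B=WYWB
After move 5 (F): F=WRYY U=OGOW R=BRGB D=RRYO L=GGOB
After move 6 (F): F=YWYR U=OGBG R=ORWB D=GBYO L=GROR
After move 7 (U): U=BOGG F=ORYR R=WYWB B=GRWB L=YWOR
Query 1: F[0] = O
Query 2: F[2] = Y
Query 3: R[0] = W
Query 4: U[0] = B
Query 5: D[1] = B
Query 6: R[3] = B

Answer: O Y W B B B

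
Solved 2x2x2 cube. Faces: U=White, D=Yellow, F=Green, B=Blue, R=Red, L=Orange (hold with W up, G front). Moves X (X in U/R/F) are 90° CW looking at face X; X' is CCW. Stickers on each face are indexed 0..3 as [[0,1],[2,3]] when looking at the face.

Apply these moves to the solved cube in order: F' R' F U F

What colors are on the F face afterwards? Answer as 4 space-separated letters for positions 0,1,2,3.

Answer: R R W R

Derivation:
After move 1 (F'): F=GGGG U=WWRR R=YRYR D=OOYY L=OWOW
After move 2 (R'): R=RRYY U=WBRB F=GWGR D=OGYG B=YBOB
After move 3 (F): F=GGRW U=WBWW R=RRBY D=YRYG L=OOOG
After move 4 (U): U=WWWB F=RRRW R=YBBY B=OOOB L=GGOG
After move 5 (F): F=RRWR U=WWGG R=WBBY D=BYYG L=GYOR
Query: F face = RRWR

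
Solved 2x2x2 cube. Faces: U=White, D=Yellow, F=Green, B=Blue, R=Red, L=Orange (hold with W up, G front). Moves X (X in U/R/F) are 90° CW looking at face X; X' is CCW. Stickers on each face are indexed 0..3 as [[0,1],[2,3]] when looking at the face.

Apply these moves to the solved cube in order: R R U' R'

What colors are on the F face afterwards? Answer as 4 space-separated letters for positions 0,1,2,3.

Answer: O Y G W

Derivation:
After move 1 (R): R=RRRR U=WGWG F=GYGY D=YBYB B=WBWB
After move 2 (R): R=RRRR U=WYWY F=GBGB D=YWYW B=GBGB
After move 3 (U'): U=YYWW F=OOGB R=GBRR B=RRGB L=GBOO
After move 4 (R'): R=BRGR U=YGWR F=OYGW D=YOYB B=WRWB
Query: F face = OYGW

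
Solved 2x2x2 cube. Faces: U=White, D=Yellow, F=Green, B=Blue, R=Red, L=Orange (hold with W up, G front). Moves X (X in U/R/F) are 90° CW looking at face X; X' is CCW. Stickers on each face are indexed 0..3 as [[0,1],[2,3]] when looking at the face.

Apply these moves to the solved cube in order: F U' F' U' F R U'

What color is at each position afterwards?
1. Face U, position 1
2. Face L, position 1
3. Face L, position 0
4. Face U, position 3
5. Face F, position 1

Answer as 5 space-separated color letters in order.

After move 1 (F): F=GGGG U=WWOO R=WRWR D=RRYY L=OYOY
After move 2 (U'): U=WOWO F=OYGG R=GGWR B=WRBB L=BBOY
After move 3 (F'): F=YGOG U=WOGW R=RGRR D=BYYY L=BOOW
After move 4 (U'): U=OWWG F=BOOG R=YGRR B=RGBB L=WROW
After move 5 (F): F=OBGO U=OWWR R=WGGR D=RYYY L=WBOY
After move 6 (R): R=GWRG U=OBWO F=OYGY D=RBYR B=RGWB
After move 7 (U'): U=BOOW F=WBGY R=OYRG B=GWWB L=RGOY
Query 1: U[1] = O
Query 2: L[1] = G
Query 3: L[0] = R
Query 4: U[3] = W
Query 5: F[1] = B

Answer: O G R W B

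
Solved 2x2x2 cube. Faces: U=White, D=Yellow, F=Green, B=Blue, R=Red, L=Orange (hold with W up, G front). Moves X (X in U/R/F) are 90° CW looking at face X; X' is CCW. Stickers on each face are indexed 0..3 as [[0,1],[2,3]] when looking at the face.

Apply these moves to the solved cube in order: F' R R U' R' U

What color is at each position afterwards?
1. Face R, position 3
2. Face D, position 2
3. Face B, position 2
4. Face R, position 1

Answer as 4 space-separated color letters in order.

After move 1 (F'): F=GGGG U=WWRR R=YRYR D=OOYY L=OWOW
After move 2 (R): R=YYRR U=WGRG F=GOGY D=OBYB B=RBWB
After move 3 (R): R=RYRY U=WORY F=GBGB D=OWYR B=GBGB
After move 4 (U'): U=OYWR F=OWGB R=GBRY B=RYGB L=GBOW
After move 5 (R'): R=BYGR U=OGWR F=OYGR D=OWYB B=RYWB
After move 6 (U): U=WORG F=BYGR R=RYGR B=GBWB L=OYOW
Query 1: R[3] = R
Query 2: D[2] = Y
Query 3: B[2] = W
Query 4: R[1] = Y

Answer: R Y W Y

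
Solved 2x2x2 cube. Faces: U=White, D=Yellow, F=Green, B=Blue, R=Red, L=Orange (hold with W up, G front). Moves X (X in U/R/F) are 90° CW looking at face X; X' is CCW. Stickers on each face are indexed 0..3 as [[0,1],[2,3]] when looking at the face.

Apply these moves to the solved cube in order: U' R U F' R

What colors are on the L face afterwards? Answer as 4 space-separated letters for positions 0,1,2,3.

After move 1 (U'): U=WWWW F=OOGG R=GGRR B=RRBB L=BBOO
After move 2 (R): R=RGRG U=WOWG F=OYGY D=YBYR B=WRWB
After move 3 (U): U=WWGO F=RGGY R=WRRG B=BBWB L=OYOO
After move 4 (F'): F=GYRG U=WWWR R=BRYG D=YOYR L=OOOG
After move 5 (R): R=YBGR U=WYWG F=GORR D=YWYB B=RBWB
Query: L face = OOOG

Answer: O O O G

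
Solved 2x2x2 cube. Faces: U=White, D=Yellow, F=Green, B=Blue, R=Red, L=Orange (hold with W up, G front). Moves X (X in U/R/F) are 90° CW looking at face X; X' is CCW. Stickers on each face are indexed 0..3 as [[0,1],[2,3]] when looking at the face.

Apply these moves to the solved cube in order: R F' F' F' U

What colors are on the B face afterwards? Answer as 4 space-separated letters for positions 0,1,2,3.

Answer: O Y W B

Derivation:
After move 1 (R): R=RRRR U=WGWG F=GYGY D=YBYB B=WBWB
After move 2 (F'): F=YYGG U=WGRR R=BRYR D=OOYB L=OGOW
After move 3 (F'): F=YGYG U=WGBY R=OROR D=GWYB L=OROR
After move 4 (F'): F=GGYY U=WGOO R=WRGR D=RRYB L=OYOB
After move 5 (U): U=OWOG F=WRYY R=WBGR B=OYWB L=GGOB
Query: B face = OYWB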